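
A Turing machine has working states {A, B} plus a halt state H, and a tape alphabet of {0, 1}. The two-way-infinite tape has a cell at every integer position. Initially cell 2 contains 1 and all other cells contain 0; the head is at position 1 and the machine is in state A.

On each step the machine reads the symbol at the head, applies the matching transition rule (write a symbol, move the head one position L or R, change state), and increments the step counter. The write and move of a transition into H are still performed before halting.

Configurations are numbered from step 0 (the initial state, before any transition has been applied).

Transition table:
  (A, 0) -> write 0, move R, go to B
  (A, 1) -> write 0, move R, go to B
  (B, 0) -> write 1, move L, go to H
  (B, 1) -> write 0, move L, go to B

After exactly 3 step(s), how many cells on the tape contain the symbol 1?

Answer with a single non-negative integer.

Step 1: in state A at pos 1, read 0 -> (A,0)->write 0,move R,goto B. Now: state=B, head=2, tape[0..3]=0010 (head:   ^)
Step 2: in state B at pos 2, read 1 -> (B,1)->write 0,move L,goto B. Now: state=B, head=1, tape[0..3]=0000 (head:  ^)
Step 3: in state B at pos 1, read 0 -> (B,0)->write 1,move L,goto H. Now: state=H, head=0, tape[-1..3]=00100 (head:  ^)
Cells containing 1 after step 3: {1} -> 1 cell(s)

Answer: 1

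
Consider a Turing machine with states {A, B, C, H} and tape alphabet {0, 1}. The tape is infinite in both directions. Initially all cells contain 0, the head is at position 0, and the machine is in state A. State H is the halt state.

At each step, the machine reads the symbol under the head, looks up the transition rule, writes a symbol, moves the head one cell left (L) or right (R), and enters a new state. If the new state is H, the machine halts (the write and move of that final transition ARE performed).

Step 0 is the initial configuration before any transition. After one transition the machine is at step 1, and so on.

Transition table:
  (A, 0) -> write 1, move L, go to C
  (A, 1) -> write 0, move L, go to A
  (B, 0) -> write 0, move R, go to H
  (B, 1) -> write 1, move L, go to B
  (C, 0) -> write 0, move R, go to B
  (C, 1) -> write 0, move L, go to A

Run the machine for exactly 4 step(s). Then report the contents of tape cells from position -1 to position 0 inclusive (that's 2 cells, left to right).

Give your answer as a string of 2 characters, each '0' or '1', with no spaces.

Step 1: in state A at pos 0, read 0 -> (A,0)->write 1,move L,goto C. Now: state=C, head=-1, tape[-2..1]=0010 (head:  ^)
Step 2: in state C at pos -1, read 0 -> (C,0)->write 0,move R,goto B. Now: state=B, head=0, tape[-2..1]=0010 (head:   ^)
Step 3: in state B at pos 0, read 1 -> (B,1)->write 1,move L,goto B. Now: state=B, head=-1, tape[-2..1]=0010 (head:  ^)
Step 4: in state B at pos -1, read 0 -> (B,0)->write 0,move R,goto H. Now: state=H, head=0, tape[-2..1]=0010 (head:   ^)

Answer: 01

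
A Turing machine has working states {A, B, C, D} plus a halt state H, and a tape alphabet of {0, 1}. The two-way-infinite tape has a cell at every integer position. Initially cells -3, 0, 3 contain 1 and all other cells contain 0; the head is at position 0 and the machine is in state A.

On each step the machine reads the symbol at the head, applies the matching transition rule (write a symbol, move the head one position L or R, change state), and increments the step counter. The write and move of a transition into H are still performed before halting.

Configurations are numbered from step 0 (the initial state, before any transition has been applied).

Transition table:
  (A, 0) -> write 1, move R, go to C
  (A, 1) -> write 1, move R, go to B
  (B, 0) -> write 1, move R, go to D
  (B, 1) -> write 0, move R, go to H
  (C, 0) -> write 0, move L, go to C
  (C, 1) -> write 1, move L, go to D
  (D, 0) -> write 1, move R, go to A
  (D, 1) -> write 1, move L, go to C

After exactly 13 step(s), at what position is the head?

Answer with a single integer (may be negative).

Step 1: in state A at pos 0, read 1 -> (A,1)->write 1,move R,goto B. Now: state=B, head=1, tape[-4..4]=010010010 (head:      ^)
Step 2: in state B at pos 1, read 0 -> (B,0)->write 1,move R,goto D. Now: state=D, head=2, tape[-4..4]=010011010 (head:       ^)
Step 3: in state D at pos 2, read 0 -> (D,0)->write 1,move R,goto A. Now: state=A, head=3, tape[-4..4]=010011110 (head:        ^)
Step 4: in state A at pos 3, read 1 -> (A,1)->write 1,move R,goto B. Now: state=B, head=4, tape[-4..5]=0100111100 (head:         ^)
Step 5: in state B at pos 4, read 0 -> (B,0)->write 1,move R,goto D. Now: state=D, head=5, tape[-4..6]=01001111100 (head:          ^)
Step 6: in state D at pos 5, read 0 -> (D,0)->write 1,move R,goto A. Now: state=A, head=6, tape[-4..7]=010011111100 (head:           ^)
Step 7: in state A at pos 6, read 0 -> (A,0)->write 1,move R,goto C. Now: state=C, head=7, tape[-4..8]=0100111111100 (head:            ^)
Step 8: in state C at pos 7, read 0 -> (C,0)->write 0,move L,goto C. Now: state=C, head=6, tape[-4..8]=0100111111100 (head:           ^)
Step 9: in state C at pos 6, read 1 -> (C,1)->write 1,move L,goto D. Now: state=D, head=5, tape[-4..8]=0100111111100 (head:          ^)
Step 10: in state D at pos 5, read 1 -> (D,1)->write 1,move L,goto C. Now: state=C, head=4, tape[-4..8]=0100111111100 (head:         ^)
Step 11: in state C at pos 4, read 1 -> (C,1)->write 1,move L,goto D. Now: state=D, head=3, tape[-4..8]=0100111111100 (head:        ^)
Step 12: in state D at pos 3, read 1 -> (D,1)->write 1,move L,goto C. Now: state=C, head=2, tape[-4..8]=0100111111100 (head:       ^)
Step 13: in state C at pos 2, read 1 -> (C,1)->write 1,move L,goto D. Now: state=D, head=1, tape[-4..8]=0100111111100 (head:      ^)

Answer: 1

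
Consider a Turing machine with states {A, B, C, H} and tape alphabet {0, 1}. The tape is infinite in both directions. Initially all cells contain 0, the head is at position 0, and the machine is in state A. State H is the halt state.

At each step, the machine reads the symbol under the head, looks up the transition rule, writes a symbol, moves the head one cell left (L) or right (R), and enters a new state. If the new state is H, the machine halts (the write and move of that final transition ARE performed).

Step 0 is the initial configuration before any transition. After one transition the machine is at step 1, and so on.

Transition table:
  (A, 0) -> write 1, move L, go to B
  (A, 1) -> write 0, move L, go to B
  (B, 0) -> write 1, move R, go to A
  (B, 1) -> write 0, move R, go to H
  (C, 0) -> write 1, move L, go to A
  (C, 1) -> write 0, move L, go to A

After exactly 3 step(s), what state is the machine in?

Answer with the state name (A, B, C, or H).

Step 1: in state A at pos 0, read 0 -> (A,0)->write 1,move L,goto B. Now: state=B, head=-1, tape[-2..1]=0010 (head:  ^)
Step 2: in state B at pos -1, read 0 -> (B,0)->write 1,move R,goto A. Now: state=A, head=0, tape[-2..1]=0110 (head:   ^)
Step 3: in state A at pos 0, read 1 -> (A,1)->write 0,move L,goto B. Now: state=B, head=-1, tape[-2..1]=0100 (head:  ^)

Answer: B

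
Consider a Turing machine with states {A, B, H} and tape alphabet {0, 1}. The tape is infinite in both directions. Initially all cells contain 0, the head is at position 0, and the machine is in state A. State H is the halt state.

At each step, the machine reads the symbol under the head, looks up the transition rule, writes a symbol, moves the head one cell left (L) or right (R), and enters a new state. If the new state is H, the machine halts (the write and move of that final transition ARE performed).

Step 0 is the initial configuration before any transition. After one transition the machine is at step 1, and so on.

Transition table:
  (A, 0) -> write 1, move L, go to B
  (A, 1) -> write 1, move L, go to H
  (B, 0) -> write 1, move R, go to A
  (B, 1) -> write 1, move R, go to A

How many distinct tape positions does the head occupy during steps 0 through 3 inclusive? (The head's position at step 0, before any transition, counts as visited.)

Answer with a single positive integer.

Step 1: in state A at pos 0, read 0 -> (A,0)->write 1,move L,goto B. Now: state=B, head=-1, tape[-2..1]=0010 (head:  ^)
Step 2: in state B at pos -1, read 0 -> (B,0)->write 1,move R,goto A. Now: state=A, head=0, tape[-2..1]=0110 (head:   ^)
Step 3: in state A at pos 0, read 1 -> (A,1)->write 1,move L,goto H. Now: state=H, head=-1, tape[-2..1]=0110 (head:  ^)
Head positions at steps 0..3: starting at 0, distinct positions visited = {-1, 0} -> 2 position(s)

Answer: 2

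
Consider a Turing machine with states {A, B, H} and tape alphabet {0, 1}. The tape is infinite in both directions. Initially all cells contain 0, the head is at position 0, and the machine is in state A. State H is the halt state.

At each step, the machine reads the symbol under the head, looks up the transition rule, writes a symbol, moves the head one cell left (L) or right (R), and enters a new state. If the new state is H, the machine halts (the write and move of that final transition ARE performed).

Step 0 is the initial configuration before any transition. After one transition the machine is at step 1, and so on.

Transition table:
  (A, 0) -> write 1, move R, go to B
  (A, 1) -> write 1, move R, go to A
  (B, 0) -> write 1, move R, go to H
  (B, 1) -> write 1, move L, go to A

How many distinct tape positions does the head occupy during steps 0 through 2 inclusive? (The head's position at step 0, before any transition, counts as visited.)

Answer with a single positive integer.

Step 1: in state A at pos 0, read 0 -> (A,0)->write 1,move R,goto B. Now: state=B, head=1, tape[-1..2]=0100 (head:   ^)
Step 2: in state B at pos 1, read 0 -> (B,0)->write 1,move R,goto H. Now: state=H, head=2, tape[-1..3]=01100 (head:    ^)
Head positions at steps 0..2: starting at 0, distinct positions visited = {0, 1, 2} -> 3 position(s)

Answer: 3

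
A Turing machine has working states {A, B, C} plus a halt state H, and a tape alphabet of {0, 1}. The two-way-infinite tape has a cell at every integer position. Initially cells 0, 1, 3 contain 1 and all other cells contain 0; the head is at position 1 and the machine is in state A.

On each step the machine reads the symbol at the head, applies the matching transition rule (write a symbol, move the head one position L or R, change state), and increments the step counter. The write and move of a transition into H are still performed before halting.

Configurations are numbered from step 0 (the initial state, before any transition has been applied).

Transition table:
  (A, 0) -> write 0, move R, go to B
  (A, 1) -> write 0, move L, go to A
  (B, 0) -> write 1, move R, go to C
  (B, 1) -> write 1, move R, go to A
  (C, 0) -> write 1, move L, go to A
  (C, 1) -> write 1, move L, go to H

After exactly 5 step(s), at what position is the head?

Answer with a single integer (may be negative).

Step 1: in state A at pos 1, read 1 -> (A,1)->write 0,move L,goto A. Now: state=A, head=0, tape[-1..4]=010010 (head:  ^)
Step 2: in state A at pos 0, read 1 -> (A,1)->write 0,move L,goto A. Now: state=A, head=-1, tape[-2..4]=0000010 (head:  ^)
Step 3: in state A at pos -1, read 0 -> (A,0)->write 0,move R,goto B. Now: state=B, head=0, tape[-2..4]=0000010 (head:   ^)
Step 4: in state B at pos 0, read 0 -> (B,0)->write 1,move R,goto C. Now: state=C, head=1, tape[-2..4]=0010010 (head:    ^)
Step 5: in state C at pos 1, read 0 -> (C,0)->write 1,move L,goto A. Now: state=A, head=0, tape[-2..4]=0011010 (head:   ^)

Answer: 0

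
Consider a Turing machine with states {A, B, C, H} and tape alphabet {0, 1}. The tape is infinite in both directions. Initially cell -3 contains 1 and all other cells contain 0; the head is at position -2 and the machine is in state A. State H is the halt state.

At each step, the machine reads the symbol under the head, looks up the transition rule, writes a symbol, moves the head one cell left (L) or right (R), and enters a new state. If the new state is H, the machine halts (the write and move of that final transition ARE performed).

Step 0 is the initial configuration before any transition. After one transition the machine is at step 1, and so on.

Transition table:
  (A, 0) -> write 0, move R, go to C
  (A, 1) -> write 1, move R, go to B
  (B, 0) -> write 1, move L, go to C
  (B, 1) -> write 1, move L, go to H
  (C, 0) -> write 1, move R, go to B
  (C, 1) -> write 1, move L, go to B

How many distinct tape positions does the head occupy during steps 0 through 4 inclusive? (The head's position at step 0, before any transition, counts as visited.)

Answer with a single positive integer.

Answer: 3

Derivation:
Step 1: in state A at pos -2, read 0 -> (A,0)->write 0,move R,goto C. Now: state=C, head=-1, tape[-4..0]=01000 (head:    ^)
Step 2: in state C at pos -1, read 0 -> (C,0)->write 1,move R,goto B. Now: state=B, head=0, tape[-4..1]=010100 (head:     ^)
Step 3: in state B at pos 0, read 0 -> (B,0)->write 1,move L,goto C. Now: state=C, head=-1, tape[-4..1]=010110 (head:    ^)
Step 4: in state C at pos -1, read 1 -> (C,1)->write 1,move L,goto B. Now: state=B, head=-2, tape[-4..1]=010110 (head:   ^)
Head positions at steps 0..4: starting at -2, distinct positions visited = {-2, -1, 0} -> 3 position(s)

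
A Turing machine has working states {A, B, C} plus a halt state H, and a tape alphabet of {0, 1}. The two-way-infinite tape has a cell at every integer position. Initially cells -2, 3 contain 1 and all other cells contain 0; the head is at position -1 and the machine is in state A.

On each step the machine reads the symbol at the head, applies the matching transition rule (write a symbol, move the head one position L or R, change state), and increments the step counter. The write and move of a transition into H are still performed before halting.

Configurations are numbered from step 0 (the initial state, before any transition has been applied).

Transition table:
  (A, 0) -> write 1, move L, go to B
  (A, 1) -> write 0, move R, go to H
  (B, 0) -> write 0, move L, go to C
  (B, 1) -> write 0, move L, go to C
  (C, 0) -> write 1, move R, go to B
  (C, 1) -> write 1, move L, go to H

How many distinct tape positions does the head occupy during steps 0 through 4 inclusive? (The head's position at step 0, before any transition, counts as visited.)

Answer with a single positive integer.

Step 1: in state A at pos -1, read 0 -> (A,0)->write 1,move L,goto B. Now: state=B, head=-2, tape[-3..4]=01100010 (head:  ^)
Step 2: in state B at pos -2, read 1 -> (B,1)->write 0,move L,goto C. Now: state=C, head=-3, tape[-4..4]=000100010 (head:  ^)
Step 3: in state C at pos -3, read 0 -> (C,0)->write 1,move R,goto B. Now: state=B, head=-2, tape[-4..4]=010100010 (head:   ^)
Step 4: in state B at pos -2, read 0 -> (B,0)->write 0,move L,goto C. Now: state=C, head=-3, tape[-4..4]=010100010 (head:  ^)
Head positions at steps 0..4: starting at -1, distinct positions visited = {-3, -2, -1} -> 3 position(s)

Answer: 3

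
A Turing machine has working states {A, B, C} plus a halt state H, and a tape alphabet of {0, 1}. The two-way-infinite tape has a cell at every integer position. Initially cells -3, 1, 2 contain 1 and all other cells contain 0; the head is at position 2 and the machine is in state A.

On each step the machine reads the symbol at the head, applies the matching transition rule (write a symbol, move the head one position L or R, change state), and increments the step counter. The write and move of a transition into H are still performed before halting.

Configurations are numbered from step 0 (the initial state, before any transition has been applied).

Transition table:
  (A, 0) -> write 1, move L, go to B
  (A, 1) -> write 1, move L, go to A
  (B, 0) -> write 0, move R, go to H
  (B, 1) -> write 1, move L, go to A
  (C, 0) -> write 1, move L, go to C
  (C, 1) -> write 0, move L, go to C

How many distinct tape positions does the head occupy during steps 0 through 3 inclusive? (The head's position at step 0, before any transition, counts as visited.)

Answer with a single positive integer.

Step 1: in state A at pos 2, read 1 -> (A,1)->write 1,move L,goto A. Now: state=A, head=1, tape[-4..3]=01000110 (head:      ^)
Step 2: in state A at pos 1, read 1 -> (A,1)->write 1,move L,goto A. Now: state=A, head=0, tape[-4..3]=01000110 (head:     ^)
Step 3: in state A at pos 0, read 0 -> (A,0)->write 1,move L,goto B. Now: state=B, head=-1, tape[-4..3]=01001110 (head:    ^)
Head positions at steps 0..3: starting at 2, distinct positions visited = {-1, 0, 1, 2} -> 4 position(s)

Answer: 4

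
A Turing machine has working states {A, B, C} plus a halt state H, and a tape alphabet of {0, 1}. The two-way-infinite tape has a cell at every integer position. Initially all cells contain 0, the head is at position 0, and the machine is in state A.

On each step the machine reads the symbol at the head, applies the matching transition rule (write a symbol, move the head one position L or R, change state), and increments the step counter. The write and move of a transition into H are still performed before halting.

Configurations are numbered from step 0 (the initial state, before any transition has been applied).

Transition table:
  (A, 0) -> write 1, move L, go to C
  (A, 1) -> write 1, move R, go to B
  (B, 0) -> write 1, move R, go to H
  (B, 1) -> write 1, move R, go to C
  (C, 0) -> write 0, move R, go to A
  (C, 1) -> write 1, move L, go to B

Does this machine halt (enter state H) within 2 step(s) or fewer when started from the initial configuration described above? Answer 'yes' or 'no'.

Answer: no

Derivation:
Step 1: in state A at pos 0, read 0 -> (A,0)->write 1,move L,goto C. Now: state=C, head=-1, tape[-2..1]=0010 (head:  ^)
Step 2: in state C at pos -1, read 0 -> (C,0)->write 0,move R,goto A. Now: state=A, head=0, tape[-2..1]=0010 (head:   ^)
After 2 step(s): state = A (not H) -> not halted within 2 -> no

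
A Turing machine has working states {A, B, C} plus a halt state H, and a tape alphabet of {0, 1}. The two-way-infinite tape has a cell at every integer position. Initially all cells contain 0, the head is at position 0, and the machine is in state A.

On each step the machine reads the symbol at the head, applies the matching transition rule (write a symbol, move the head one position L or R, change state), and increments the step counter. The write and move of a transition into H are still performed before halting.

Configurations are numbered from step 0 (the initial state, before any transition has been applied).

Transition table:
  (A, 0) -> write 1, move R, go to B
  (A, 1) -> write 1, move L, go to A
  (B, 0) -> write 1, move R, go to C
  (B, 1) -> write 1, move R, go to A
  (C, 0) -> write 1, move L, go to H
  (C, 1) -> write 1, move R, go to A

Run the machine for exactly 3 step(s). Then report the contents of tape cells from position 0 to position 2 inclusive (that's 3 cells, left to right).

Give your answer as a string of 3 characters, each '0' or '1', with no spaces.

Step 1: in state A at pos 0, read 0 -> (A,0)->write 1,move R,goto B. Now: state=B, head=1, tape[-1..2]=0100 (head:   ^)
Step 2: in state B at pos 1, read 0 -> (B,0)->write 1,move R,goto C. Now: state=C, head=2, tape[-1..3]=01100 (head:    ^)
Step 3: in state C at pos 2, read 0 -> (C,0)->write 1,move L,goto H. Now: state=H, head=1, tape[-1..3]=01110 (head:   ^)

Answer: 111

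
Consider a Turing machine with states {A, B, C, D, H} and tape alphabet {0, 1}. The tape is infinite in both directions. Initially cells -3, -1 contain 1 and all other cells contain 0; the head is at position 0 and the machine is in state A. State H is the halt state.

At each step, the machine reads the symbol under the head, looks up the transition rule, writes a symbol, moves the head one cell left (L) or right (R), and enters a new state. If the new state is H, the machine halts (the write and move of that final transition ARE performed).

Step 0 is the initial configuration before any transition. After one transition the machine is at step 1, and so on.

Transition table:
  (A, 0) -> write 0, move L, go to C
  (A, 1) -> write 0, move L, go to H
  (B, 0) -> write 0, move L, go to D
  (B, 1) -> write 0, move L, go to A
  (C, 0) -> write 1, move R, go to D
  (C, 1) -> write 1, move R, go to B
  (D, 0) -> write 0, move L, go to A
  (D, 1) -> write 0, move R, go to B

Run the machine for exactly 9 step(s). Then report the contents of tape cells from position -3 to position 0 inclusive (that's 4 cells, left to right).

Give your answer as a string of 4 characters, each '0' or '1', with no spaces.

Step 1: in state A at pos 0, read 0 -> (A,0)->write 0,move L,goto C. Now: state=C, head=-1, tape[-4..1]=010100 (head:    ^)
Step 2: in state C at pos -1, read 1 -> (C,1)->write 1,move R,goto B. Now: state=B, head=0, tape[-4..1]=010100 (head:     ^)
Step 3: in state B at pos 0, read 0 -> (B,0)->write 0,move L,goto D. Now: state=D, head=-1, tape[-4..1]=010100 (head:    ^)
Step 4: in state D at pos -1, read 1 -> (D,1)->write 0,move R,goto B. Now: state=B, head=0, tape[-4..1]=010000 (head:     ^)
Step 5: in state B at pos 0, read 0 -> (B,0)->write 0,move L,goto D. Now: state=D, head=-1, tape[-4..1]=010000 (head:    ^)
Step 6: in state D at pos -1, read 0 -> (D,0)->write 0,move L,goto A. Now: state=A, head=-2, tape[-4..1]=010000 (head:   ^)
Step 7: in state A at pos -2, read 0 -> (A,0)->write 0,move L,goto C. Now: state=C, head=-3, tape[-4..1]=010000 (head:  ^)
Step 8: in state C at pos -3, read 1 -> (C,1)->write 1,move R,goto B. Now: state=B, head=-2, tape[-4..1]=010000 (head:   ^)
Step 9: in state B at pos -2, read 0 -> (B,0)->write 0,move L,goto D. Now: state=D, head=-3, tape[-4..1]=010000 (head:  ^)

Answer: 1000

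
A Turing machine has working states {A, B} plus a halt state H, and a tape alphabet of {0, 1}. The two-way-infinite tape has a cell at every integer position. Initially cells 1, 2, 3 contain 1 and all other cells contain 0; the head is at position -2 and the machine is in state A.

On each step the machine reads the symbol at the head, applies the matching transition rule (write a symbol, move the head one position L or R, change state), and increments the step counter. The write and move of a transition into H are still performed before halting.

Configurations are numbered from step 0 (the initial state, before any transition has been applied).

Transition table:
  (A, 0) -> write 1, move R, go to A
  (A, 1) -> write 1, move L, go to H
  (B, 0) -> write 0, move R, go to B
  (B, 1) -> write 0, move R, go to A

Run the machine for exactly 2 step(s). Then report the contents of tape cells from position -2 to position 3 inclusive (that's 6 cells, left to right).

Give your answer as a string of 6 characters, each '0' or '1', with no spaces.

Step 1: in state A at pos -2, read 0 -> (A,0)->write 1,move R,goto A. Now: state=A, head=-1, tape[-3..4]=01001110 (head:   ^)
Step 2: in state A at pos -1, read 0 -> (A,0)->write 1,move R,goto A. Now: state=A, head=0, tape[-3..4]=01101110 (head:    ^)

Answer: 110111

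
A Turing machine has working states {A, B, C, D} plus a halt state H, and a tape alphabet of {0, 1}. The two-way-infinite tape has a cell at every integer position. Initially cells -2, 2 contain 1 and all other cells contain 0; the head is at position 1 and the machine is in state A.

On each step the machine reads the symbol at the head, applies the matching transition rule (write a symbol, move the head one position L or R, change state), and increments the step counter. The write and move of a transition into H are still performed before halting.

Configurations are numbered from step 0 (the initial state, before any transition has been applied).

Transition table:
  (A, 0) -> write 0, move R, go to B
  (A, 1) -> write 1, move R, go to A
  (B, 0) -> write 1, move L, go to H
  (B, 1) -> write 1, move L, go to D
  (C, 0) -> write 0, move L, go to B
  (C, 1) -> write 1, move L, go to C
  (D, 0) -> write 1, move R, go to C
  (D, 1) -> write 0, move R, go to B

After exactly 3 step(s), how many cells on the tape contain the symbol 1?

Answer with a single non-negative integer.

Answer: 3

Derivation:
Step 1: in state A at pos 1, read 0 -> (A,0)->write 0,move R,goto B. Now: state=B, head=2, tape[-3..3]=0100010 (head:      ^)
Step 2: in state B at pos 2, read 1 -> (B,1)->write 1,move L,goto D. Now: state=D, head=1, tape[-3..3]=0100010 (head:     ^)
Step 3: in state D at pos 1, read 0 -> (D,0)->write 1,move R,goto C. Now: state=C, head=2, tape[-3..3]=0100110 (head:      ^)
Cells containing 1 after step 3: {-2, 1, 2} -> 3 cell(s)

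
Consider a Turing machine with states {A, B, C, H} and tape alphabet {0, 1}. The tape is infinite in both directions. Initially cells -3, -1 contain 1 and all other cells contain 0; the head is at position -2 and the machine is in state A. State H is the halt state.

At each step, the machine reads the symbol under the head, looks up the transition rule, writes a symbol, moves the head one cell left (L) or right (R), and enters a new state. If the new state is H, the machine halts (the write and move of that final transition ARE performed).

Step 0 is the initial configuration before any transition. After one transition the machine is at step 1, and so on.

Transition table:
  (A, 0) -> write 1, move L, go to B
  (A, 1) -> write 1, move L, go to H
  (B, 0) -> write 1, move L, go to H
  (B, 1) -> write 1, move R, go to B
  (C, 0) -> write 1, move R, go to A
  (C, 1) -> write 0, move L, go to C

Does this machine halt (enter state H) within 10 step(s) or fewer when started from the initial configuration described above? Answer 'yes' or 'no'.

Answer: yes

Derivation:
Step 1: in state A at pos -2, read 0 -> (A,0)->write 1,move L,goto B. Now: state=B, head=-3, tape[-4..0]=01110 (head:  ^)
Step 2: in state B at pos -3, read 1 -> (B,1)->write 1,move R,goto B. Now: state=B, head=-2, tape[-4..0]=01110 (head:   ^)
Step 3: in state B at pos -2, read 1 -> (B,1)->write 1,move R,goto B. Now: state=B, head=-1, tape[-4..0]=01110 (head:    ^)
Step 4: in state B at pos -1, read 1 -> (B,1)->write 1,move R,goto B. Now: state=B, head=0, tape[-4..1]=011100 (head:     ^)
Step 5: in state B at pos 0, read 0 -> (B,0)->write 1,move L,goto H. Now: state=H, head=-1, tape[-4..1]=011110 (head:    ^)
State H reached at step 5; 5 <= 10 -> yes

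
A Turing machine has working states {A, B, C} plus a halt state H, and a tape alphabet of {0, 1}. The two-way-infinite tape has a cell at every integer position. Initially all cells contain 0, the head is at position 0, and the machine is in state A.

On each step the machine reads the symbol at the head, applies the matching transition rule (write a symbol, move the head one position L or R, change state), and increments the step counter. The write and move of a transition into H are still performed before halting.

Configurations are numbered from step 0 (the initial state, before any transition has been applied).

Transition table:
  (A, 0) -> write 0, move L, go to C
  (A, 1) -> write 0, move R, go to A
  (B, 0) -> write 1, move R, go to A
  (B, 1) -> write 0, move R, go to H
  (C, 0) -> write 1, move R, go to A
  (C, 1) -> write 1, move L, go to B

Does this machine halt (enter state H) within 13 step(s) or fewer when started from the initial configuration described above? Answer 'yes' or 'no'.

Answer: yes

Derivation:
Step 1: in state A at pos 0, read 0 -> (A,0)->write 0,move L,goto C. Now: state=C, head=-1, tape[-2..1]=0000 (head:  ^)
Step 2: in state C at pos -1, read 0 -> (C,0)->write 1,move R,goto A. Now: state=A, head=0, tape[-2..1]=0100 (head:   ^)
Step 3: in state A at pos 0, read 0 -> (A,0)->write 0,move L,goto C. Now: state=C, head=-1, tape[-2..1]=0100 (head:  ^)
Step 4: in state C at pos -1, read 1 -> (C,1)->write 1,move L,goto B. Now: state=B, head=-2, tape[-3..1]=00100 (head:  ^)
Step 5: in state B at pos -2, read 0 -> (B,0)->write 1,move R,goto A. Now: state=A, head=-1, tape[-3..1]=01100 (head:   ^)
Step 6: in state A at pos -1, read 1 -> (A,1)->write 0,move R,goto A. Now: state=A, head=0, tape[-3..1]=01000 (head:    ^)
Step 7: in state A at pos 0, read 0 -> (A,0)->write 0,move L,goto C. Now: state=C, head=-1, tape[-3..1]=01000 (head:   ^)
Step 8: in state C at pos -1, read 0 -> (C,0)->write 1,move R,goto A. Now: state=A, head=0, tape[-3..1]=01100 (head:    ^)
Step 9: in state A at pos 0, read 0 -> (A,0)->write 0,move L,goto C. Now: state=C, head=-1, tape[-3..1]=01100 (head:   ^)
Step 10: in state C at pos -1, read 1 -> (C,1)->write 1,move L,goto B. Now: state=B, head=-2, tape[-3..1]=01100 (head:  ^)
Step 11: in state B at pos -2, read 1 -> (B,1)->write 0,move R,goto H. Now: state=H, head=-1, tape[-3..1]=00100 (head:   ^)
State H reached at step 11; 11 <= 13 -> yes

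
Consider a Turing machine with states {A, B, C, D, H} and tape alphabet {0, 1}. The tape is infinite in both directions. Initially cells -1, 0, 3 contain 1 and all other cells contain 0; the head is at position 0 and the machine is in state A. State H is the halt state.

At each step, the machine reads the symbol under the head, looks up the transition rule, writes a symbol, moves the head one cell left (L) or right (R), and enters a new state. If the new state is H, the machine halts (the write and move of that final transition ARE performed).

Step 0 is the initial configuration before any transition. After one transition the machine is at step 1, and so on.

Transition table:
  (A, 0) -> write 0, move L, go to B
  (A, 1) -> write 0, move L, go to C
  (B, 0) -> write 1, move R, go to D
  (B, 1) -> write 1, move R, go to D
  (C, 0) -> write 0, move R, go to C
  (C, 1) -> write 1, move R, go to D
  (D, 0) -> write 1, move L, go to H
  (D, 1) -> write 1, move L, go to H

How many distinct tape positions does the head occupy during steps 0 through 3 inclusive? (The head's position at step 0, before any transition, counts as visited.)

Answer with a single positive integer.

Step 1: in state A at pos 0, read 1 -> (A,1)->write 0,move L,goto C. Now: state=C, head=-1, tape[-2..4]=0100010 (head:  ^)
Step 2: in state C at pos -1, read 1 -> (C,1)->write 1,move R,goto D. Now: state=D, head=0, tape[-2..4]=0100010 (head:   ^)
Step 3: in state D at pos 0, read 0 -> (D,0)->write 1,move L,goto H. Now: state=H, head=-1, tape[-2..4]=0110010 (head:  ^)
Head positions at steps 0..3: starting at 0, distinct positions visited = {-1, 0} -> 2 position(s)

Answer: 2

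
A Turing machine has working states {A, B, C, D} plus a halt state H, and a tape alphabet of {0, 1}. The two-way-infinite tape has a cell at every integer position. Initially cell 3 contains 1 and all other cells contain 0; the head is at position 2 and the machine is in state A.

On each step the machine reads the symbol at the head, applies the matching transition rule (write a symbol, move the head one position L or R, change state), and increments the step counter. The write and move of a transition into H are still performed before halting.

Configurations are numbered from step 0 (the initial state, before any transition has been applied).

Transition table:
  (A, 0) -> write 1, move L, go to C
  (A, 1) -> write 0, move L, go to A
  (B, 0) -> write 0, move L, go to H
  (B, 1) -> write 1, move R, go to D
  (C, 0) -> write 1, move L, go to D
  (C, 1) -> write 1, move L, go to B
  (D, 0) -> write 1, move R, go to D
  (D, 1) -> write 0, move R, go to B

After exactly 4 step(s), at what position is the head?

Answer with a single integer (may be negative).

Answer: 2

Derivation:
Step 1: in state A at pos 2, read 0 -> (A,0)->write 1,move L,goto C. Now: state=C, head=1, tape[0..4]=00110 (head:  ^)
Step 2: in state C at pos 1, read 0 -> (C,0)->write 1,move L,goto D. Now: state=D, head=0, tape[-1..4]=001110 (head:  ^)
Step 3: in state D at pos 0, read 0 -> (D,0)->write 1,move R,goto D. Now: state=D, head=1, tape[-1..4]=011110 (head:   ^)
Step 4: in state D at pos 1, read 1 -> (D,1)->write 0,move R,goto B. Now: state=B, head=2, tape[-1..4]=010110 (head:    ^)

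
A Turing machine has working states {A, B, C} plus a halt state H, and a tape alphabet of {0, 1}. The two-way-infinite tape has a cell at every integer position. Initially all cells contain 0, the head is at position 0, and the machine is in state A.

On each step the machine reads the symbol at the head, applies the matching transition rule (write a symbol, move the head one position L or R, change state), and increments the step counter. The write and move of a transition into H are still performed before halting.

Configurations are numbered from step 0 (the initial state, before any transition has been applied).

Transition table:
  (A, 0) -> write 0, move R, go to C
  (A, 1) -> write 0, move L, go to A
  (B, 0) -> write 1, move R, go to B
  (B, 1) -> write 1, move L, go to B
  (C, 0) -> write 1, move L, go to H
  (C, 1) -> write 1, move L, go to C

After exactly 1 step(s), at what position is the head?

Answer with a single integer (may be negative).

Answer: 1

Derivation:
Step 1: in state A at pos 0, read 0 -> (A,0)->write 0,move R,goto C. Now: state=C, head=1, tape[-1..2]=0000 (head:   ^)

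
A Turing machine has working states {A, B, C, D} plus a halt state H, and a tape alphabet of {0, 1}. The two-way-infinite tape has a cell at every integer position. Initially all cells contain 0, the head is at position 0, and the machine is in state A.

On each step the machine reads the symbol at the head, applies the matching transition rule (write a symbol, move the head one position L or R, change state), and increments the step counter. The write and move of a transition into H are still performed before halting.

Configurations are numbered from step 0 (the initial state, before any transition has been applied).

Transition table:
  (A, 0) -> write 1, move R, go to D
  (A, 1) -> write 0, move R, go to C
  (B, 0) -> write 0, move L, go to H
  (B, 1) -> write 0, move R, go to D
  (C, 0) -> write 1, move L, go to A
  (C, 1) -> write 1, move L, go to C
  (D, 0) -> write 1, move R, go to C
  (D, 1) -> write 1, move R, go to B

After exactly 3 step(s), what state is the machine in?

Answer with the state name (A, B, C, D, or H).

Step 1: in state A at pos 0, read 0 -> (A,0)->write 1,move R,goto D. Now: state=D, head=1, tape[-1..2]=0100 (head:   ^)
Step 2: in state D at pos 1, read 0 -> (D,0)->write 1,move R,goto C. Now: state=C, head=2, tape[-1..3]=01100 (head:    ^)
Step 3: in state C at pos 2, read 0 -> (C,0)->write 1,move L,goto A. Now: state=A, head=1, tape[-1..3]=01110 (head:   ^)

Answer: A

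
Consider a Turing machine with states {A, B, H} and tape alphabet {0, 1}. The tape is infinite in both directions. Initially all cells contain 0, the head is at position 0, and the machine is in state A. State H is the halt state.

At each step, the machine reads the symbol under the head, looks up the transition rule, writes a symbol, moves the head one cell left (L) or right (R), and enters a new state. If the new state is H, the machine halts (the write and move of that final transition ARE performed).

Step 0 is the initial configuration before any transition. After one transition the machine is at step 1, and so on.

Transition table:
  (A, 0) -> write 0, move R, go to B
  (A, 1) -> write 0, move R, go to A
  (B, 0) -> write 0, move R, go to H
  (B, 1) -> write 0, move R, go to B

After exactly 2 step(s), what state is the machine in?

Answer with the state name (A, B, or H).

Step 1: in state A at pos 0, read 0 -> (A,0)->write 0,move R,goto B. Now: state=B, head=1, tape[-1..2]=0000 (head:   ^)
Step 2: in state B at pos 1, read 0 -> (B,0)->write 0,move R,goto H. Now: state=H, head=2, tape[-1..3]=00000 (head:    ^)

Answer: H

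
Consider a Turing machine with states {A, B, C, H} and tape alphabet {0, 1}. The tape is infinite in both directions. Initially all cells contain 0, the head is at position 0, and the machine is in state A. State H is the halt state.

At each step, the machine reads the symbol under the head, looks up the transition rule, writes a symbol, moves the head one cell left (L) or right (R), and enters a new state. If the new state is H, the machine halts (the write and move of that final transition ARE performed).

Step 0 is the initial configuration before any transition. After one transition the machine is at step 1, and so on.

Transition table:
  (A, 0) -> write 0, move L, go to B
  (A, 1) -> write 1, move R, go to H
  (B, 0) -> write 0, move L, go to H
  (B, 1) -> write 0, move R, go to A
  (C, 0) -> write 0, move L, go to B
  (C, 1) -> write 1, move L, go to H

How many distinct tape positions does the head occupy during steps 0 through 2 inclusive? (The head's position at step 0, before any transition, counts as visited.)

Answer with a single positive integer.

Answer: 3

Derivation:
Step 1: in state A at pos 0, read 0 -> (A,0)->write 0,move L,goto B. Now: state=B, head=-1, tape[-2..1]=0000 (head:  ^)
Step 2: in state B at pos -1, read 0 -> (B,0)->write 0,move L,goto H. Now: state=H, head=-2, tape[-3..1]=00000 (head:  ^)
Head positions at steps 0..2: starting at 0, distinct positions visited = {-2, -1, 0} -> 3 position(s)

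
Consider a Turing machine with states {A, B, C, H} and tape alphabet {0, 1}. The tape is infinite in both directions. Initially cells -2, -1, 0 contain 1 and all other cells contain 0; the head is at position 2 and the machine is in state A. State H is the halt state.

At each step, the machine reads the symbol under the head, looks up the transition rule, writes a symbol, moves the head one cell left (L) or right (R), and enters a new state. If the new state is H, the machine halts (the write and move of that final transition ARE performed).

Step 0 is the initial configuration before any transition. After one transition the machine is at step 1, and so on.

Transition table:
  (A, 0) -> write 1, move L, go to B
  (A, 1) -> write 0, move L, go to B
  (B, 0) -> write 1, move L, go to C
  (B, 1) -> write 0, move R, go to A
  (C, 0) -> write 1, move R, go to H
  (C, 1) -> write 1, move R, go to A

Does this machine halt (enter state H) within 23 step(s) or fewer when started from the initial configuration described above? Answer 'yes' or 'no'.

Step 1: in state A at pos 2, read 0 -> (A,0)->write 1,move L,goto B. Now: state=B, head=1, tape[-3..3]=0111010 (head:     ^)
Step 2: in state B at pos 1, read 0 -> (B,0)->write 1,move L,goto C. Now: state=C, head=0, tape[-3..3]=0111110 (head:    ^)
Step 3: in state C at pos 0, read 1 -> (C,1)->write 1,move R,goto A. Now: state=A, head=1, tape[-3..3]=0111110 (head:     ^)
Step 4: in state A at pos 1, read 1 -> (A,1)->write 0,move L,goto B. Now: state=B, head=0, tape[-3..3]=0111010 (head:    ^)
Step 5: in state B at pos 0, read 1 -> (B,1)->write 0,move R,goto A. Now: state=A, head=1, tape[-3..3]=0110010 (head:     ^)
Step 6: in state A at pos 1, read 0 -> (A,0)->write 1,move L,goto B. Now: state=B, head=0, tape[-3..3]=0110110 (head:    ^)
Step 7: in state B at pos 0, read 0 -> (B,0)->write 1,move L,goto C. Now: state=C, head=-1, tape[-3..3]=0111110 (head:   ^)
Step 8: in state C at pos -1, read 1 -> (C,1)->write 1,move R,goto A. Now: state=A, head=0, tape[-3..3]=0111110 (head:    ^)
Step 9: in state A at pos 0, read 1 -> (A,1)->write 0,move L,goto B. Now: state=B, head=-1, tape[-3..3]=0110110 (head:   ^)
Step 10: in state B at pos -1, read 1 -> (B,1)->write 0,move R,goto A. Now: state=A, head=0, tape[-3..3]=0100110 (head:    ^)
Step 11: in state A at pos 0, read 0 -> (A,0)->write 1,move L,goto B. Now: state=B, head=-1, tape[-3..3]=0101110 (head:   ^)
Step 12: in state B at pos -1, read 0 -> (B,0)->write 1,move L,goto C. Now: state=C, head=-2, tape[-3..3]=0111110 (head:  ^)
Step 13: in state C at pos -2, read 1 -> (C,1)->write 1,move R,goto A. Now: state=A, head=-1, tape[-3..3]=0111110 (head:   ^)
Step 14: in state A at pos -1, read 1 -> (A,1)->write 0,move L,goto B. Now: state=B, head=-2, tape[-3..3]=0101110 (head:  ^)
Step 15: in state B at pos -2, read 1 -> (B,1)->write 0,move R,goto A. Now: state=A, head=-1, tape[-3..3]=0001110 (head:   ^)
Step 16: in state A at pos -1, read 0 -> (A,0)->write 1,move L,goto B. Now: state=B, head=-2, tape[-3..3]=0011110 (head:  ^)
Step 17: in state B at pos -2, read 0 -> (B,0)->write 1,move L,goto C. Now: state=C, head=-3, tape[-4..3]=00111110 (head:  ^)
Step 18: in state C at pos -3, read 0 -> (C,0)->write 1,move R,goto H. Now: state=H, head=-2, tape[-4..3]=01111110 (head:   ^)
State H reached at step 18; 18 <= 23 -> yes

Answer: yes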